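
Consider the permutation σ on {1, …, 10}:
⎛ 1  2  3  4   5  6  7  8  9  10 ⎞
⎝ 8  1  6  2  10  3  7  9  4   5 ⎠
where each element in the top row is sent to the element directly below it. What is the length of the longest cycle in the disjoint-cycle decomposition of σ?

Decomposing into disjoint cycles gives (1 8 9 4 2)(3 6)(5 10); the longest has length 5.

5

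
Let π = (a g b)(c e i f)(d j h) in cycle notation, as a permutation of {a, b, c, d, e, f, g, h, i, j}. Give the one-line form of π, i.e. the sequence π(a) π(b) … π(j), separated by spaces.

g a e j i c b d f h

Image by image: a→g, b→a, c→e, d→j, e→i, f→c, g→b, h→d, i→f, j→h.
So the one-line form is g a e j i c b d f h.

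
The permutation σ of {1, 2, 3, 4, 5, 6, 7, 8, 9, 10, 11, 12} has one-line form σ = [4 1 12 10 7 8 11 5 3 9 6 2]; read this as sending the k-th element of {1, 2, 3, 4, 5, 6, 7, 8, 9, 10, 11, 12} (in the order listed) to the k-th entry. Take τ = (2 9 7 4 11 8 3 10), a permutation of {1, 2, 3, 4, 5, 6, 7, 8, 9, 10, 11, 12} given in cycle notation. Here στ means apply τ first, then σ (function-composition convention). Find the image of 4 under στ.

(στ)(4) = σ(τ(4)). τ(4) = 11, then σ(11) = 6. So (στ)(4) = 6.

6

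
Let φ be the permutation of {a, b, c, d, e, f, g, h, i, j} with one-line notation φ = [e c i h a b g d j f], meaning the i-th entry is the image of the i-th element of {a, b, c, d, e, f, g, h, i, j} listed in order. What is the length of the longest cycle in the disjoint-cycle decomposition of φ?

Decomposing into disjoint cycles gives (a, e)(b, c, i, j, f)(d, h); the longest has length 5.

5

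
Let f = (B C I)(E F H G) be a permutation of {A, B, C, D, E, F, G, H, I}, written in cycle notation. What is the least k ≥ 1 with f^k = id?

The disjoint cycles have lengths 4, 3, 1, 1.
The order is lcm(4, 3) = 12.

12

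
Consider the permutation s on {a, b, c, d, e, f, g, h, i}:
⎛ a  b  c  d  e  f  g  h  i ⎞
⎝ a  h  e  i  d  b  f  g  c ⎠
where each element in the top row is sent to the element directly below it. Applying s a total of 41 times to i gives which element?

Tracing i → c → … returns to i after 4 steps, so i lies in a 4-cycle (c, e, d, i).
On a 4-cycle, s^4 is the identity, so s^41 = s^1 there (41 ≡ 1 mod 4).
Advancing 1 step from i: i → c.

c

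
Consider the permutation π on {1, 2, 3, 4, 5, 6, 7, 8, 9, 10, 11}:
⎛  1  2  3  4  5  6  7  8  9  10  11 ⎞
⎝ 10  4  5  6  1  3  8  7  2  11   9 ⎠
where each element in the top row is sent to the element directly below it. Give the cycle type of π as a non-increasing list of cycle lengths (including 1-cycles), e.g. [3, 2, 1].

The disjoint cycles are (1, 10, 11, 9, 2, 4, 6, 3, 5)(7, 8), with lengths 9, 2 in non-increasing order.

[9, 2]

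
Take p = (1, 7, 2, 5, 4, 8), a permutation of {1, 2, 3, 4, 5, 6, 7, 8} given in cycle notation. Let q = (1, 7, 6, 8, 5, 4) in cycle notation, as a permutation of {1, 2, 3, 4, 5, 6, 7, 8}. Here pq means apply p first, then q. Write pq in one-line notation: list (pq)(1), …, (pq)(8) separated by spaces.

For each element, apply p then q: 1 → 7 → 6; 2 → 5 → 4; 3 → 3 → 3; 4 → 8 → 5; 5 → 4 → 1; 6 → 6 → 8; 7 → 2 → 2; 8 → 1 → 7.
So pq in one-line form is 6 4 3 5 1 8 2 7.

6 4 3 5 1 8 2 7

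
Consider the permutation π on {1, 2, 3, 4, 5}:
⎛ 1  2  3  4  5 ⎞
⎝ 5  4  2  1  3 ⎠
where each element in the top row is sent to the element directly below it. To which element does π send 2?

4

The entry below 2 in the array is 4, so π(2) = 4.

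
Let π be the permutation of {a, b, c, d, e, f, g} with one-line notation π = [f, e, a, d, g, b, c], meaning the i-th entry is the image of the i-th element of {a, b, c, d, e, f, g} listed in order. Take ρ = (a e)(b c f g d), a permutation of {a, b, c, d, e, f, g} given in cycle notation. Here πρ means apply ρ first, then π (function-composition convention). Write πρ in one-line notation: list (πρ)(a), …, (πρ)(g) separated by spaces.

g a b e f c d

(πρ)(x) = π(ρ(x)). Computing each image: π(ρ(a)) = π(e) = g, π(ρ(b)) = π(c) = a, π(ρ(c)) = π(f) = b, π(ρ(d)) = π(b) = e, π(ρ(e)) = π(a) = f, π(ρ(f)) = π(g) = c, π(ρ(g)) = π(d) = d.
Hence πρ = [g a b e f c d].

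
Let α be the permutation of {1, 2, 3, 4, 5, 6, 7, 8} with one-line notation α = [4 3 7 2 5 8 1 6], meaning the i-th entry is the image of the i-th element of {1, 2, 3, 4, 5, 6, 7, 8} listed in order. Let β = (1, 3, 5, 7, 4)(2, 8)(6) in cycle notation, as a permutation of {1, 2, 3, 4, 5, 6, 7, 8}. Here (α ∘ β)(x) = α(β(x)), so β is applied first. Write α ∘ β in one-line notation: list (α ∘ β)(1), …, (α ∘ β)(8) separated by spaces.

7 6 5 4 1 8 2 3

(α ∘ β)(x) = α(β(x)). Computing each image: α(β(1)) = α(3) = 7, α(β(2)) = α(8) = 6, α(β(3)) = α(5) = 5, α(β(4)) = α(1) = 4, α(β(5)) = α(7) = 1, α(β(6)) = α(6) = 8, α(β(7)) = α(4) = 2, α(β(8)) = α(2) = 3.
Hence α ∘ β = [7 6 5 4 1 8 2 3].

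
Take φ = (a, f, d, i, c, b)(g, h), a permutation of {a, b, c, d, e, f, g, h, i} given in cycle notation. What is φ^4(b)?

b lies in the 6-cycle (a, f, d, i, c, b).
Stepping 4 places around the cycle: b → a → f → d → i.

i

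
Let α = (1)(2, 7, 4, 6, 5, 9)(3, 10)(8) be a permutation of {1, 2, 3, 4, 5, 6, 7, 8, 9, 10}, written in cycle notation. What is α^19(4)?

6

4 lies in the 6-cycle (2, 7, 4, 6, 5, 9).
Since the cycle has length 6, α^19 acts on it the same as α^1 (19 mod 6 = 1).
Advancing 1 step from 4: 4 → 6.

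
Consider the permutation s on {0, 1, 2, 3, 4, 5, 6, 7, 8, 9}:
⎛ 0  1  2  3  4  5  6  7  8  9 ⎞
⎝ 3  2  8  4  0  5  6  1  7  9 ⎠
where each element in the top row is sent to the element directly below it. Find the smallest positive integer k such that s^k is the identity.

12

Writing s as disjoint cycles, the cycle lengths are 4, 3, 1, 1, 1.
The order is lcm(4, 3) = 12.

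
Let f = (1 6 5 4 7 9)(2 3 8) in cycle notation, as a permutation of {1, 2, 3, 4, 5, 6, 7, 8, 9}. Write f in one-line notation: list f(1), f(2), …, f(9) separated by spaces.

Each element maps to the next entry in its cycle (wrapping to the front): 1→6, 2→3, 3→8, 4→7, 5→4, 6→5, 7→9, 8→2, 9→1.
So the one-line form is 6 3 8 7 4 5 9 2 1.

6 3 8 7 4 5 9 2 1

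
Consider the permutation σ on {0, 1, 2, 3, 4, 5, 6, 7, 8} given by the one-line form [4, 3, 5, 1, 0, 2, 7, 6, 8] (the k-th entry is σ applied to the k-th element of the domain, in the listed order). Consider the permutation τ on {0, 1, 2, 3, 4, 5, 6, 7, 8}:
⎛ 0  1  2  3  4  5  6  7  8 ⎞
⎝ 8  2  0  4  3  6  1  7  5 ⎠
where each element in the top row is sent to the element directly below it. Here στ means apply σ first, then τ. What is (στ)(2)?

6

(στ)(2) = τ(σ(2)). σ(2) = 5, then τ(5) = 6. So (στ)(2) = 6.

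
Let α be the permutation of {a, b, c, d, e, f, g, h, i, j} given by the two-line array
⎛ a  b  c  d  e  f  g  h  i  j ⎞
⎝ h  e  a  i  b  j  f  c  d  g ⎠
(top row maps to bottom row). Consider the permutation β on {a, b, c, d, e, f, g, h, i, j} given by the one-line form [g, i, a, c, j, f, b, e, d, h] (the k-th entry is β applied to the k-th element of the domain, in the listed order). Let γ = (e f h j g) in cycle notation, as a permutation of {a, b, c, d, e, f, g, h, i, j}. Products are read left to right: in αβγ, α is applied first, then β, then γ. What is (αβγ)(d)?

d

(αβγ)(d) = γ(β(α(d))). α(d) = i, then β(i) = d, then γ(d) = d, so the result is d.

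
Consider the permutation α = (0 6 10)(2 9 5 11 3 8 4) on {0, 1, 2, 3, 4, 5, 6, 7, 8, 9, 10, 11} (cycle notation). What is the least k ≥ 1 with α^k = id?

The disjoint cycles have lengths 7, 3, 1, 1.
The order is lcm(7, 3) = 21.

21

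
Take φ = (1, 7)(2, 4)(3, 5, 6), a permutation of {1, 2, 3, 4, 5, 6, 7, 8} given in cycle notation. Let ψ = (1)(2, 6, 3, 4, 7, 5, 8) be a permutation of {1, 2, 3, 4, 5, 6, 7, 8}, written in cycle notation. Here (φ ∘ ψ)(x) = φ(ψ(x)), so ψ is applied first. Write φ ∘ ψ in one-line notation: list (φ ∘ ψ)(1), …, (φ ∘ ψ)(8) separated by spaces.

7 3 2 1 8 5 6 4

(φ ∘ ψ)(x) = φ(ψ(x)). Computing each image: φ(ψ(1)) = φ(1) = 7, φ(ψ(2)) = φ(6) = 3, φ(ψ(3)) = φ(4) = 2, φ(ψ(4)) = φ(7) = 1, φ(ψ(5)) = φ(8) = 8, φ(ψ(6)) = φ(3) = 5, φ(ψ(7)) = φ(5) = 6, φ(ψ(8)) = φ(2) = 4.
Hence φ ∘ ψ = [7 3 2 1 8 5 6 4].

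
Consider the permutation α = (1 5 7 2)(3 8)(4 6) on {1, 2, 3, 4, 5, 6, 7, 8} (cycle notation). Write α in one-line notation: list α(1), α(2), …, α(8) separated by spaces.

Each element maps to the next entry in its cycle (wrapping to the front): 1→5, 2→1, 3→8, 4→6, 5→7, 6→4, 7→2, 8→3.
So the one-line form is 5 1 8 6 7 4 2 3.

5 1 8 6 7 4 2 3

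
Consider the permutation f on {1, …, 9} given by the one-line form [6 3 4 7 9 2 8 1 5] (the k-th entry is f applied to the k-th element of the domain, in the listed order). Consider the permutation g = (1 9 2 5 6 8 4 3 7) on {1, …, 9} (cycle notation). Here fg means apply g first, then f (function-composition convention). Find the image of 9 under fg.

g(9) = 2, then f(2) = 3; composing gives (fg)(9) = 3.

3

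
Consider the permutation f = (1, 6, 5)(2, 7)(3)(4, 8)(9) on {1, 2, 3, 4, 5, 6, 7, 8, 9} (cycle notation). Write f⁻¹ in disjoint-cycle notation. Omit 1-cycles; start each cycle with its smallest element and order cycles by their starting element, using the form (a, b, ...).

(1, 5, 6)(2, 7)(4, 8)

The inverse reverses each cycle.
After reversing and putting each cycle's least element first, f⁻¹ = (1, 5, 6)(2, 7)(4, 8).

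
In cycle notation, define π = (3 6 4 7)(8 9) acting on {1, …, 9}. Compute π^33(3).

3 lies in the 4-cycle (3 6 4 7).
Powers repeat with period 4 on this cycle, and 33 mod 4 = 1, so π^33(3) = π^1(3).
Stepping 1 place around the cycle: 3 → 6.

6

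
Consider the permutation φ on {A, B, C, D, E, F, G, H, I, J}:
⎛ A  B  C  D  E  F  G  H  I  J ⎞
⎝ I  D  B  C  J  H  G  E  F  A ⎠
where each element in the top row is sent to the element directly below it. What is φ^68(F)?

Tracing F → H → … returns to F after 6 steps, so F lies in a 6-cycle (A I F H E J).
On a 6-cycle, φ^6 is the identity, so φ^68 = φ^2 there (68 ≡ 2 mod 6).
Advancing 2 steps from F: F → H → E.

E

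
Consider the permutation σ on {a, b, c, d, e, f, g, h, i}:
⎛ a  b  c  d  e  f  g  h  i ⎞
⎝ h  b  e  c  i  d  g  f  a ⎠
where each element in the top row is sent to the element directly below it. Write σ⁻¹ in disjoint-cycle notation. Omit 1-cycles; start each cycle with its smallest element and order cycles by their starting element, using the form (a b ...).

The cycle decomposition of σ is (a h f d c e i).
The inverse reverses every cycle; in canonical form, σ⁻¹ = (a i e c d f h).

(a i e c d f h)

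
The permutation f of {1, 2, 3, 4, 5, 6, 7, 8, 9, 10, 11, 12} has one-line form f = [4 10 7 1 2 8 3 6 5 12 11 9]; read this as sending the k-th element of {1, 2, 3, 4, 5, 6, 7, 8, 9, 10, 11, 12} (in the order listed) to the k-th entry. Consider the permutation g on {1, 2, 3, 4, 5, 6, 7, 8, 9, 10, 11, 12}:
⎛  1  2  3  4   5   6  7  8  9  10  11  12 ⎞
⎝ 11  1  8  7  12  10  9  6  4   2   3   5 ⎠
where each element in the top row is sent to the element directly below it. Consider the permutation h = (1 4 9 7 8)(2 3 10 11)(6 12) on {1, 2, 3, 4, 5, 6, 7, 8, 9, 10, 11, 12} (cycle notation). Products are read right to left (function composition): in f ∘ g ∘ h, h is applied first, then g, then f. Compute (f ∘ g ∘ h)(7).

8

Apply the permutations in order: h(7) = 8, then g(8) = 6, then f(6) = 8. So (f ∘ g ∘ h)(7) = 8.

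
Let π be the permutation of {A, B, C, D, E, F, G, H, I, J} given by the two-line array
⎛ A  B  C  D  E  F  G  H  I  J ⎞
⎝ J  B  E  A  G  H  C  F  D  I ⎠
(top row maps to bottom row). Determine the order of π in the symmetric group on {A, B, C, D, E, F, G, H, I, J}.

Writing π as disjoint cycles, the cycle lengths are 4, 3, 2, 1.
The order of π is the least common multiple of its cycle lengths: lcm(4, 3, 2) = 12.

12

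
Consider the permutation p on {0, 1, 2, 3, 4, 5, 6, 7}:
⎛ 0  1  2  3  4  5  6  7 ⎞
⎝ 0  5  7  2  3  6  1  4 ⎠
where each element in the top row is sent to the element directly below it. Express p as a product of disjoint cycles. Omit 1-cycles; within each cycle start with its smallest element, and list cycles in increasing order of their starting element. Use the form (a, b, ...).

(1, 5, 6)(2, 7, 4, 3)

Iterating p from 1 gives 1 → 5 → 6 → 1; that is the 3-cycle (1, 5, 6).
Continuing from each remaining unvisited element yields (1, 5, 6)(2, 7, 4, 3).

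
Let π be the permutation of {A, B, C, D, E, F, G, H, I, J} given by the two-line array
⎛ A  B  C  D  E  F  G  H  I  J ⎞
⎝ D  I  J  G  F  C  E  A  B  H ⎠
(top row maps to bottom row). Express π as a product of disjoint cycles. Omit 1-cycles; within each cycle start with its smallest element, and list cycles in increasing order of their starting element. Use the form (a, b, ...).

(A, D, G, E, F, C, J, H)(B, I)

Iterating π from A gives A → D → G → E → F → C → J → H → A; that is the 8-cycle (A, D, G, E, F, C, J, H).
Continuing from each remaining unvisited element yields (A, D, G, E, F, C, J, H)(B, I).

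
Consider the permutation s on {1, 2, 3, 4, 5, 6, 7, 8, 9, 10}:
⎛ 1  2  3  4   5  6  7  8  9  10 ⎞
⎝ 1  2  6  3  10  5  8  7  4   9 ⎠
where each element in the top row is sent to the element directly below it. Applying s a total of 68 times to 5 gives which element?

Tracing 5 → 10 → … returns to 5 after 6 steps, so 5 lies in a 6-cycle (3 6 5 10 9 4).
Powers repeat with period 6 on this cycle, and 68 mod 6 = 2, so s^68(5) = s^2(5).
Stepping 2 places around the cycle: 5 → 10 → 9.

9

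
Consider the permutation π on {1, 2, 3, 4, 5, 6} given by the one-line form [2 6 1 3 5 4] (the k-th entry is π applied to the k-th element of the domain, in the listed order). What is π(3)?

1

3 is element number 3 of the domain, and entry number 3 of the one-line form is 1, so π(3) = 1.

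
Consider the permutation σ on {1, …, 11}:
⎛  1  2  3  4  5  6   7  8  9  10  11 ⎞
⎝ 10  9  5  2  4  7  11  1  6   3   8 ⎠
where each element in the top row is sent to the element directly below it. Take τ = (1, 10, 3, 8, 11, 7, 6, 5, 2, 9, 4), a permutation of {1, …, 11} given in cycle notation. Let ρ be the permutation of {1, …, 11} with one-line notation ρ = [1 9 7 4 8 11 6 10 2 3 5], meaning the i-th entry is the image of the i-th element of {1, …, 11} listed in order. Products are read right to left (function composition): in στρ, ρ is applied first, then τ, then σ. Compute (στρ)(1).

Chase 1: ρ(1) = 1; τ(1) = 10; σ(10) = 3. Hence (στρ)(1) = 3.

3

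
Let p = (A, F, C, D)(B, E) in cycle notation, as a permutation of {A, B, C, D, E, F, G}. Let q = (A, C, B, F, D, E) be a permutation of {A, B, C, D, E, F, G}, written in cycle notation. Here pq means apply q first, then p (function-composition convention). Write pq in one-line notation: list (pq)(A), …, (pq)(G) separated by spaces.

D C E B F A G

(pq)(x) = p(q(x)). Computing each image: p(q(A)) = p(C) = D, p(q(B)) = p(F) = C, p(q(C)) = p(B) = E, p(q(D)) = p(E) = B, p(q(E)) = p(A) = F, p(q(F)) = p(D) = A, p(q(G)) = p(G) = G.
Hence pq = [D C E B F A G].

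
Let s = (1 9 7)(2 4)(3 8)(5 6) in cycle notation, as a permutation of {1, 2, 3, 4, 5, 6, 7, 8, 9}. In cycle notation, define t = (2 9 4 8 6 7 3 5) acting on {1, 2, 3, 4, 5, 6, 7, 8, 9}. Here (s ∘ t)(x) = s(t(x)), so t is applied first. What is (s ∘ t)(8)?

5

t(8) = 6, then s(6) = 5; composing gives (s ∘ t)(8) = 5.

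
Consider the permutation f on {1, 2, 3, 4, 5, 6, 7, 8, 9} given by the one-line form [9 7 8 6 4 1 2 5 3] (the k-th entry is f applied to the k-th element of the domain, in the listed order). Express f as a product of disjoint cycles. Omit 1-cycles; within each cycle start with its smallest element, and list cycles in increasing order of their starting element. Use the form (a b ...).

Start at 1 and follow images: 1 → 9 → 3 → 8 → 5 → 4 → 6 → 1, giving the cycle (1 9 3 8 5 4 6).
Repeating from the next unused element and collecting all non-trivial cycles gives (1 9 3 8 5 4 6)(2 7).

(1 9 3 8 5 4 6)(2 7)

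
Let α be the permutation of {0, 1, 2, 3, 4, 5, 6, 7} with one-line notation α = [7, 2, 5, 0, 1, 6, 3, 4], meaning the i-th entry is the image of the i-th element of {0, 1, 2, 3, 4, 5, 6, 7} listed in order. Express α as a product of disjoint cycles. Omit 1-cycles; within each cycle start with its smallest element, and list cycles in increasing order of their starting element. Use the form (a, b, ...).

Iterating α from 0 gives 0 → 7 → 4 → 1 → 2 → 5 → 6 → 3 → 0; that is the 8-cycle (0, 7, 4, 1, 2, 5, 6, 3).
Continuing from each remaining unvisited element yields (0, 7, 4, 1, 2, 5, 6, 3).

(0, 7, 4, 1, 2, 5, 6, 3)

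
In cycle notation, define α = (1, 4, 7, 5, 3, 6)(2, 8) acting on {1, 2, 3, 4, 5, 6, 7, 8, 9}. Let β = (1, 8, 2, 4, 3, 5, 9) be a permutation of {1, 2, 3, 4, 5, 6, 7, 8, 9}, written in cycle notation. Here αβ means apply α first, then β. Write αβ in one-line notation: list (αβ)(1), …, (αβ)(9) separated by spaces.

3 2 6 7 5 8 9 4 1

(αβ)(x) = β(α(x)). Computing each image: β(α(1)) = β(4) = 3, β(α(2)) = β(8) = 2, β(α(3)) = β(6) = 6, β(α(4)) = β(7) = 7, β(α(5)) = β(3) = 5, β(α(6)) = β(1) = 8, β(α(7)) = β(5) = 9, β(α(8)) = β(2) = 4, β(α(9)) = β(9) = 1.
Hence αβ = [3 2 6 7 5 8 9 4 1].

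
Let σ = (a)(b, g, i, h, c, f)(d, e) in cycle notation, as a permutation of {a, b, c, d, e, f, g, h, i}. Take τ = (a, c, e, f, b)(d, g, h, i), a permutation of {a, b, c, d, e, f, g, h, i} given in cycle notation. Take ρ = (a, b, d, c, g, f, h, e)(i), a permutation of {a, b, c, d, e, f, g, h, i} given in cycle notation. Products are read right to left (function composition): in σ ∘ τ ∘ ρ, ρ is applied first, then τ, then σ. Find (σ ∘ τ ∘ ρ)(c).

Apply the permutations in order: ρ(c) = g, then τ(g) = h, then σ(h) = c. So (σ ∘ τ ∘ ρ)(c) = c.

c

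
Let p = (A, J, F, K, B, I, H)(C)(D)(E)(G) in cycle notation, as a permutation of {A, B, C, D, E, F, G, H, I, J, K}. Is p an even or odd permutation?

The cycle lengths are 7, 1, 1, 1, 1.
A cycle is odd iff its length is even; p has 0 even-length cycles, so sgn(p) = (−1)^0 and p is even.

even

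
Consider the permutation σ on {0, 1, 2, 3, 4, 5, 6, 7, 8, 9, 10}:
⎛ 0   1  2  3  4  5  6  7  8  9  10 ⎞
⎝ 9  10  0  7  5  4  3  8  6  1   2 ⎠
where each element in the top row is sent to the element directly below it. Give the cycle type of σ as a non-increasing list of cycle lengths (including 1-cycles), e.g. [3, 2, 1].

The disjoint cycles are (0, 9, 1, 10, 2)(3, 7, 8, 6)(4, 5), with lengths 5, 4, 2 in non-increasing order.

[5, 4, 2]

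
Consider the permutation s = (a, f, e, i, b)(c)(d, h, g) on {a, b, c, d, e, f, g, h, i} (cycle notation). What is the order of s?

15

The cycle type of s is (5, 3, 1).
Since disjoint cycles commute, ord(s) = lcm(5, 3) = 15.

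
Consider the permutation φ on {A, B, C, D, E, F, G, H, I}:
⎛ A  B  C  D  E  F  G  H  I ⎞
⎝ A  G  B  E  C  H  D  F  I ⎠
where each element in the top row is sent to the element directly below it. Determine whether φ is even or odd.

odd

In disjoint-cycle form the cycle lengths are 5, 2, 1, 1.
A cycle of length ℓ contributes ℓ−1 transpositions, so φ is a product of 4 + 1 = 5 transpositions — odd.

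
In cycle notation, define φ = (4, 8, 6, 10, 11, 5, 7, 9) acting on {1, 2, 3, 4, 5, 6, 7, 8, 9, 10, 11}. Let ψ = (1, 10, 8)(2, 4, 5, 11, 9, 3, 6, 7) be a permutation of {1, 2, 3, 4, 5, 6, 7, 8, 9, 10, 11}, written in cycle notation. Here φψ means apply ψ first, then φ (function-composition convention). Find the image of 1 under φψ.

11

First apply ψ: ψ(1) = 10, then φ(10) = 11. Thus (φψ)(1) = 11.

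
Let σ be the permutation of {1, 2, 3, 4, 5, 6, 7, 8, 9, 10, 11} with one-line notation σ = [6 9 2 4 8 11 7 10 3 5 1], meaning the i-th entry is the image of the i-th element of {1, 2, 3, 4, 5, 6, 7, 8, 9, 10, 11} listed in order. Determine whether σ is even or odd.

In disjoint-cycle form the cycle lengths are 3, 3, 3, 1, 1.
A cycle is odd iff its length is even; σ has 0 even-length cycles, so sgn(σ) = (−1)^0 and σ is even.

even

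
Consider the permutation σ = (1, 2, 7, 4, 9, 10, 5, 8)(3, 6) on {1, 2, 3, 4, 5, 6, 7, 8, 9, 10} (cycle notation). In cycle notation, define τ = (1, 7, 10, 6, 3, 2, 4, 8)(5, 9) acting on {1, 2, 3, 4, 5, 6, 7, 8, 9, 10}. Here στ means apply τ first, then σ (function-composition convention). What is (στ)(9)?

8

(στ)(9) = σ(τ(9)). τ(9) = 5, then σ(5) = 8. So (στ)(9) = 8.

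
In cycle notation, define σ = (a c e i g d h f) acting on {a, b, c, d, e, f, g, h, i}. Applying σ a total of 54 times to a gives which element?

a lies in the 8-cycle (a c e i g d h f).
Since the cycle has length 8, σ^54 acts on it the same as σ^6 (54 mod 8 = 6).
Advancing 6 steps from a: a → c → e → i → g → d → h.

h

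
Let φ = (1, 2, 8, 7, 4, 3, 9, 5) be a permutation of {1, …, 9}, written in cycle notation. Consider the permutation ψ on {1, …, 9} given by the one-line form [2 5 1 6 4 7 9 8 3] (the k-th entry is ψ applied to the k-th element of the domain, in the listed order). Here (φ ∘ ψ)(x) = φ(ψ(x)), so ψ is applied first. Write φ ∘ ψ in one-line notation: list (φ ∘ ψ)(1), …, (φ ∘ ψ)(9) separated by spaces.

(φ ∘ ψ)(x) = φ(ψ(x)). Computing each image: φ(ψ(1)) = φ(2) = 8, φ(ψ(2)) = φ(5) = 1, φ(ψ(3)) = φ(1) = 2, φ(ψ(4)) = φ(6) = 6, φ(ψ(5)) = φ(4) = 3, φ(ψ(6)) = φ(7) = 4, φ(ψ(7)) = φ(9) = 5, φ(ψ(8)) = φ(8) = 7, φ(ψ(9)) = φ(3) = 9.
Hence φ ∘ ψ = [8 1 2 6 3 4 5 7 9].

8 1 2 6 3 4 5 7 9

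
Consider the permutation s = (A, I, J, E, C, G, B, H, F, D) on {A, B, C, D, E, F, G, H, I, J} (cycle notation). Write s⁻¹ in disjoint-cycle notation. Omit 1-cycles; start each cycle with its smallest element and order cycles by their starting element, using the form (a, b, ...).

(A, D, F, H, B, G, C, E, J, I)

Inverting a permutation written in cycle notation just reverses the order within every cycle.
Reversing each cycle of s and rotating so the smallest element leads gives (A, D, F, H, B, G, C, E, J, I).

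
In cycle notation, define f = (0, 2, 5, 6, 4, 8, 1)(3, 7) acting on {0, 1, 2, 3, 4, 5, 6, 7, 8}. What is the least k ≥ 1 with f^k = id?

14

The cycle type of f is (7, 2).
Since disjoint cycles commute, ord(f) = lcm(7, 2) = 14.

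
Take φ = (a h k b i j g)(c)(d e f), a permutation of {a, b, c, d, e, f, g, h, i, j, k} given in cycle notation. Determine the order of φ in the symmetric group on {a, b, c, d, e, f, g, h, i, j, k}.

21

The cycle type of φ is (7, 3, 1).
The order is lcm(7, 3) = 21.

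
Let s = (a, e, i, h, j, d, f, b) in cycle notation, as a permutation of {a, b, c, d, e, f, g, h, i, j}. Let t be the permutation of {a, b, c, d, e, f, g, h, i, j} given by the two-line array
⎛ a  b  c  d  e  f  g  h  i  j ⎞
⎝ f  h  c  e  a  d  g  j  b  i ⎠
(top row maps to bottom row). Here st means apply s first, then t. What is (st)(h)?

(st)(h) = t(s(h)). s(h) = j, then t(j) = i. So (st)(h) = i.

i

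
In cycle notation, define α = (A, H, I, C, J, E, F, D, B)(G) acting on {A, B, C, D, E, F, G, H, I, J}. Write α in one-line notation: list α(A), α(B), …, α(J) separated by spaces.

Each element maps to the next entry in its cycle (wrapping to the front): A↦H, B↦A, C↦J, D↦B, E↦F, F↦D, G↦G, H↦I, I↦C, J↦E.
Listing these in domain order gives H A J B F D G I C E.

H A J B F D G I C E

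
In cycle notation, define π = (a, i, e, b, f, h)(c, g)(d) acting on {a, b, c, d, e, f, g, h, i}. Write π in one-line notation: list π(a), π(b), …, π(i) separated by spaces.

Image by image: a→i, b→f, c→g, d→d, e→b, f→h, g→c, h→a, i→e.
Listing these in domain order gives i f g d b h c a e.

i f g d b h c a e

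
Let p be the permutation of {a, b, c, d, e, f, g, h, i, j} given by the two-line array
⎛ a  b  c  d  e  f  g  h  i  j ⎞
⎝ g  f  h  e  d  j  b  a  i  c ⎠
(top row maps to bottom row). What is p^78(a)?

Tracing a → g → … returns to a after 7 steps, so a lies in a 7-cycle (a g b f j c h).
Since the cycle has length 7, p^78 acts on it the same as p^1 (78 mod 7 = 1).
Advancing 1 step from a: a → g.

g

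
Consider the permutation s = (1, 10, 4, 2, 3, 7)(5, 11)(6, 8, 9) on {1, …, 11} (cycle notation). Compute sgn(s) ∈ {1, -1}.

The cycle lengths are 6, 3, 2.
A cycle is odd iff its length is even; s has 2 even-length cycles, so sgn(s) = (−1)^2 and s is even.

1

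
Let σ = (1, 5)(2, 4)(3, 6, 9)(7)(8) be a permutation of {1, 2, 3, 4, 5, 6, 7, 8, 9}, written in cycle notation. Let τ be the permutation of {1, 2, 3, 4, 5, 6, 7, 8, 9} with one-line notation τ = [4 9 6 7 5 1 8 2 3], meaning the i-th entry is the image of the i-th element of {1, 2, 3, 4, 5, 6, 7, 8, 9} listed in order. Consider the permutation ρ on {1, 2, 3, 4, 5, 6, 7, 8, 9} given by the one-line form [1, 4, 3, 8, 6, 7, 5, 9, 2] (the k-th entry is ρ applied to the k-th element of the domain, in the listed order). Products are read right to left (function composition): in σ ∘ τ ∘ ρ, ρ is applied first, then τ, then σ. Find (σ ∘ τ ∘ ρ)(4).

4

Apply the permutations in order: ρ(4) = 8, then τ(8) = 2, then σ(2) = 4. So (σ ∘ τ ∘ ρ)(4) = 4.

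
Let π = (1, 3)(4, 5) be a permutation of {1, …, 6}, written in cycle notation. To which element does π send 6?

6 does not appear in any cycle of π, so it is a fixed point: π(6) = 6.

6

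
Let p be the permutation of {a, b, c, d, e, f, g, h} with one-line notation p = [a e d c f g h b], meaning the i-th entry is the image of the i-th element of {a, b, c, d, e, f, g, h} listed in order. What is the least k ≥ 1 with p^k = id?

Decomposing into disjoint cycles gives cycle lengths 5, 2, 1.
Since disjoint cycles commute, ord(p) = lcm(5, 2) = 10.

10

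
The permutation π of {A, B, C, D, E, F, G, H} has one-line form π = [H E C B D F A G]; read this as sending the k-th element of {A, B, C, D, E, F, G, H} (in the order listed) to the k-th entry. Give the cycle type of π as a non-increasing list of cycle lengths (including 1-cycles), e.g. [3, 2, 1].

[3, 3, 1, 1]

The disjoint cycles are (A, H, G)(B, E, D)(C)(F), with lengths 3, 3, 1, 1 in non-increasing order.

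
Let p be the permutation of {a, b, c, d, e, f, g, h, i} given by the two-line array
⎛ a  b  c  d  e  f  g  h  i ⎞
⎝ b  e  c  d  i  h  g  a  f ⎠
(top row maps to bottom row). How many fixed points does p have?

3

The fixed points (elements with p(x) = x) are {c, d, g}, so there are 3.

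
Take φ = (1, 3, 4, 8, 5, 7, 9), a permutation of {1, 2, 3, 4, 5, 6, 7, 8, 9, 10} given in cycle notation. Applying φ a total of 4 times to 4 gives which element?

4 lies in the 7-cycle (1, 3, 4, 8, 5, 7, 9).
Stepping 4 places around the cycle: 4 → 8 → 5 → 7 → 9.

9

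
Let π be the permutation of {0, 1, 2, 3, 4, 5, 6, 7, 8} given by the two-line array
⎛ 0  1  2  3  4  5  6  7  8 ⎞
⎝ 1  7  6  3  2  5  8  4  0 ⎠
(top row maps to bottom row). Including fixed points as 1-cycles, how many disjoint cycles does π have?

3

The cycle decomposition is (0, 1, 7, 4, 2, 6, 8)(3)(5), which has 3 cycles (counting 1-cycles).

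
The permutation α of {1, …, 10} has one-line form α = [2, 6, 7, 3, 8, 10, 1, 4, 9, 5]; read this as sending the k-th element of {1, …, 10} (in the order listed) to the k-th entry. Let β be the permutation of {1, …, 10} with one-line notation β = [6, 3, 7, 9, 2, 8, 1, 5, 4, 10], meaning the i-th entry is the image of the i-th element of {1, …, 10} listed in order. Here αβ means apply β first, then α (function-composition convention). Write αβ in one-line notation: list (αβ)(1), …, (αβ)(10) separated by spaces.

(αβ)(x) = α(β(x)). Computing each image: α(β(1)) = α(6) = 10, α(β(2)) = α(3) = 7, α(β(3)) = α(7) = 1, α(β(4)) = α(9) = 9, α(β(5)) = α(2) = 6, α(β(6)) = α(8) = 4, α(β(7)) = α(1) = 2, α(β(8)) = α(5) = 8, α(β(9)) = α(4) = 3, α(β(10)) = α(10) = 5.
Hence αβ = [10 7 1 9 6 4 2 8 3 5].

10 7 1 9 6 4 2 8 3 5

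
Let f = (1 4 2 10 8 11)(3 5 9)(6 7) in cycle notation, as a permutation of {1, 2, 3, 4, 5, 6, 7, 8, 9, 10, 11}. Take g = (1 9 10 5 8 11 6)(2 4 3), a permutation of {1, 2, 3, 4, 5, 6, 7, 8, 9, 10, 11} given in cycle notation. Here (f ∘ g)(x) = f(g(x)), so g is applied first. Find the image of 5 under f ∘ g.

11

(f ∘ g)(5) = f(g(5)). g(5) = 8, then f(8) = 11. So (f ∘ g)(5) = 11.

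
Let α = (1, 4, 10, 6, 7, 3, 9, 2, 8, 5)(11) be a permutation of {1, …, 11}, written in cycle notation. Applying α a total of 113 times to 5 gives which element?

5 lies in the 10-cycle (1, 4, 10, 6, 7, 3, 9, 2, 8, 5).
Since the cycle has length 10, α^113 acts on it the same as α^3 (113 mod 10 = 3).
Stepping 3 places around the cycle: 5 → 1 → 4 → 10.

10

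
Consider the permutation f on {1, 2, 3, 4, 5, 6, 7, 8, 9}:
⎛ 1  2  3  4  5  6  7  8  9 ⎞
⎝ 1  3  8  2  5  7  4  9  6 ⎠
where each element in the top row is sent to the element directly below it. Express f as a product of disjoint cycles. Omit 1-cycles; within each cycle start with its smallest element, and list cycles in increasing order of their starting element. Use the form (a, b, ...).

Start at 2 and follow images: 2 → 3 → 8 → 9 → 6 → 7 → 4 → 2, giving the cycle (2, 3, 8, 9, 6, 7, 4).
Repeating from the next unused element and collecting all non-trivial cycles gives (2, 3, 8, 9, 6, 7, 4).

(2, 3, 8, 9, 6, 7, 4)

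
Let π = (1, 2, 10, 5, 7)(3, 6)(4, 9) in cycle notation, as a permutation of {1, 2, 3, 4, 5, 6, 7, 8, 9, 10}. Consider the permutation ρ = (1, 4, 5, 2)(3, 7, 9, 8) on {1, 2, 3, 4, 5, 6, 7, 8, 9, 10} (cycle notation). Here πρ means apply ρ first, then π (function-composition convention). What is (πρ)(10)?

5

First apply ρ: ρ(10) = 10, then π(10) = 5. Thus (πρ)(10) = 5.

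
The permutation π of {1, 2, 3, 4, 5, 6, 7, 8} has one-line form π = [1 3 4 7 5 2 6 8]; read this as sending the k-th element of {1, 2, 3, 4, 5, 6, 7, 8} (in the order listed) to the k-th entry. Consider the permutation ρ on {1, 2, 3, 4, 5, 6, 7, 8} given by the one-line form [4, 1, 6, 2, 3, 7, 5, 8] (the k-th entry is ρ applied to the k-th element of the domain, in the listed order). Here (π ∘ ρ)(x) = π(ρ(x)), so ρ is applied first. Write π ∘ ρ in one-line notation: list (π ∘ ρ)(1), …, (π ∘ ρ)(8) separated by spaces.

(π ∘ ρ)(x) = π(ρ(x)). Computing each image: π(ρ(1)) = π(4) = 7, π(ρ(2)) = π(1) = 1, π(ρ(3)) = π(6) = 2, π(ρ(4)) = π(2) = 3, π(ρ(5)) = π(3) = 4, π(ρ(6)) = π(7) = 6, π(ρ(7)) = π(5) = 5, π(ρ(8)) = π(8) = 8.
Hence π ∘ ρ = [7 1 2 3 4 6 5 8].

7 1 2 3 4 6 5 8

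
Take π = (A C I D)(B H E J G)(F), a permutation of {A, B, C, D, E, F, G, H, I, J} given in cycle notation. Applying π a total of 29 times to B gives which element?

G

B lies in the 5-cycle (B H E J G).
Since the cycle has length 5, π^29 acts on it the same as π^4 (29 mod 5 = 4).
Advancing 4 steps from B: B → H → E → J → G.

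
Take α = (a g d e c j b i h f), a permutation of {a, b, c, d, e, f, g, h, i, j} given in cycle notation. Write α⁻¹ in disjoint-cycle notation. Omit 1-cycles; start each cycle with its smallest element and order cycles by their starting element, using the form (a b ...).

Inverting a permutation written in cycle notation just reverses the order within every cycle.
After reversing and putting each cycle's least element first, α⁻¹ = (a f h i b j c e d g).

(a f h i b j c e d g)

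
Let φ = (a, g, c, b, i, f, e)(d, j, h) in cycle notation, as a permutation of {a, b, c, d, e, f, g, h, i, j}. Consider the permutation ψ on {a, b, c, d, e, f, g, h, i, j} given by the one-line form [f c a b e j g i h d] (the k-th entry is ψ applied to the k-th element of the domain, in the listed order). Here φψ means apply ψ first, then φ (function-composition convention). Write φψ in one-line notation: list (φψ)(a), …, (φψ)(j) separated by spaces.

e b g i a h c f d j

Chase each element through ψ then φ: a → f → e; b → c → b; c → a → g; d → b → i; e → e → a; f → j → h; g → g → c; h → i → f; i → h → d; j → d → j.
So φψ in one-line form is e b g i a h c f d j.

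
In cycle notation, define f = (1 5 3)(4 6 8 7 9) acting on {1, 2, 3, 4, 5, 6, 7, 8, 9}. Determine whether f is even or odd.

The cycle lengths are 5, 3, 1.
A cycle of length ℓ contributes ℓ−1 transpositions, so f is a product of 4 + 2 = 6 transpositions — even.

even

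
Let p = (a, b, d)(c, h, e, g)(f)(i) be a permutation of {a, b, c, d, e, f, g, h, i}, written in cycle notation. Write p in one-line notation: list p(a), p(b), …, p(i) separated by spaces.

b d h a g f c e i

Each element maps to the next entry in its cycle (wrapping to the front): a→b, b→d, c→h, d→a, e→g, f→f, g→c, h→e, i→i.
So the one-line form is b d h a g f c e i.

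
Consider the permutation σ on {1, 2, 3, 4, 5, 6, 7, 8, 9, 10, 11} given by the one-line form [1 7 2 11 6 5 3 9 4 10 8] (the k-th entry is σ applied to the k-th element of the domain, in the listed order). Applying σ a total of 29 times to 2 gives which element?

3

Tracing 2 → 7 → … returns to 2 after 3 steps, so 2 lies in a 3-cycle (2, 7, 3).
Since the cycle has length 3, σ^29 acts on it the same as σ^2 (29 mod 3 = 2).
Advancing 2 steps from 2: 2 → 7 → 3.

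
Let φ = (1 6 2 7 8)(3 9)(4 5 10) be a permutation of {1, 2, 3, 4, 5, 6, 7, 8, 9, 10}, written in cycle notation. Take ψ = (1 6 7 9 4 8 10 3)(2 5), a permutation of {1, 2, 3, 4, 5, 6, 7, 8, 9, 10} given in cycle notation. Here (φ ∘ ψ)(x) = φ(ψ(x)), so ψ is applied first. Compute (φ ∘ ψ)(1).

First apply ψ: ψ(1) = 6, then φ(6) = 2. Thus (φ ∘ ψ)(1) = 2.

2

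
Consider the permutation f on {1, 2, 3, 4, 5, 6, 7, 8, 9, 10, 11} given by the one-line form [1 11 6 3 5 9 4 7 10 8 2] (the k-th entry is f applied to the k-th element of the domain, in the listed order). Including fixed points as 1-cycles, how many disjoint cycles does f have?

4

The cycle decomposition is (1)(2 11)(3 6 9 10 8 7 4)(5), which has 4 cycles (counting 1-cycles).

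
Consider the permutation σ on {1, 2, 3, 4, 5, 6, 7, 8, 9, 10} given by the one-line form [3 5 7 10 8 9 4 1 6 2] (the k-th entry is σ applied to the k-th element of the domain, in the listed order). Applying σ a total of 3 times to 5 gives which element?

3

Tracing 5 → 8 → … returns to 5 after 8 steps, so 5 lies in an 8-cycle (1 3 7 4 10 2 5 8).
Stepping 3 places around the cycle: 5 → 8 → 1 → 3.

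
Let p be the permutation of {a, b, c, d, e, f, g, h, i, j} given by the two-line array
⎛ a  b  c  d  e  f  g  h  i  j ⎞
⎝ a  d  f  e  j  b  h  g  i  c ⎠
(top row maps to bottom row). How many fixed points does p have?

2

The fixed points (elements with p(x) = x) are {a, i}, so there are 2.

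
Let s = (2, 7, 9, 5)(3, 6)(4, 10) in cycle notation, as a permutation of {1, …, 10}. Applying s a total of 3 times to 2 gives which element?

2 lies in the 4-cycle (2, 7, 9, 5).
Advancing 3 steps from 2: 2 → 7 → 9 → 5.

5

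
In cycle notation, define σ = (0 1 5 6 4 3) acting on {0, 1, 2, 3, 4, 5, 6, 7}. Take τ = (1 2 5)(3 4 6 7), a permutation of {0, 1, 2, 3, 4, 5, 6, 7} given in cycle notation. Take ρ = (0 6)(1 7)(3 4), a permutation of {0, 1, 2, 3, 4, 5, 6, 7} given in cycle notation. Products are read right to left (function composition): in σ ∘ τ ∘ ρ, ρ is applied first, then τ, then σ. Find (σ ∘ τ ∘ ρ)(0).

7

(σ ∘ τ ∘ ρ)(0) = σ(τ(ρ(0))). ρ(0) = 6, then τ(6) = 7, then σ(7) = 7, so the result is 7.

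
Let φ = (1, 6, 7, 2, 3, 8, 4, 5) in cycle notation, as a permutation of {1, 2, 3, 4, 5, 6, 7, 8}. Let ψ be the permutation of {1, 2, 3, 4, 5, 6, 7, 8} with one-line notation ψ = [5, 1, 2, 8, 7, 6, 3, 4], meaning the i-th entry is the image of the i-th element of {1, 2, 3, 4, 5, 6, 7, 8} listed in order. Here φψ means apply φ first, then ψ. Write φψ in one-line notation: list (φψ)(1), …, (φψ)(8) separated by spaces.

6 2 4 7 5 3 1 8

(φψ)(x) = ψ(φ(x)). Computing each image: ψ(φ(1)) = ψ(6) = 6, ψ(φ(2)) = ψ(3) = 2, ψ(φ(3)) = ψ(8) = 4, ψ(φ(4)) = ψ(5) = 7, ψ(φ(5)) = ψ(1) = 5, ψ(φ(6)) = ψ(7) = 3, ψ(φ(7)) = ψ(2) = 1, ψ(φ(8)) = ψ(4) = 8.
Hence φψ = [6 2 4 7 5 3 1 8].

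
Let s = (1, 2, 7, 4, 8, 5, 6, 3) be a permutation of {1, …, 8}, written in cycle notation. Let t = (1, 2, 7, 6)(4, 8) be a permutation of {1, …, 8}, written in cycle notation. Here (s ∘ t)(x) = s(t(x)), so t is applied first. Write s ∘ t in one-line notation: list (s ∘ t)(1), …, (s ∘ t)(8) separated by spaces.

7 4 1 5 6 2 3 8

(s ∘ t)(x) = s(t(x)). Computing each image: s(t(1)) = s(2) = 7, s(t(2)) = s(7) = 4, s(t(3)) = s(3) = 1, s(t(4)) = s(8) = 5, s(t(5)) = s(5) = 6, s(t(6)) = s(1) = 2, s(t(7)) = s(6) = 3, s(t(8)) = s(4) = 8.
Hence s ∘ t = [7 4 1 5 6 2 3 8].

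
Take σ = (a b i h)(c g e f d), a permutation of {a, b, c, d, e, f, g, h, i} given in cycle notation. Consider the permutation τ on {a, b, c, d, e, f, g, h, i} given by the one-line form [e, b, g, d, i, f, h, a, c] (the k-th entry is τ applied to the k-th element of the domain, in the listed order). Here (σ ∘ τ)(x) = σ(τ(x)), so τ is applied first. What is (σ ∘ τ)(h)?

τ(h) = a, then σ(a) = b; composing gives (σ ∘ τ)(h) = b.

b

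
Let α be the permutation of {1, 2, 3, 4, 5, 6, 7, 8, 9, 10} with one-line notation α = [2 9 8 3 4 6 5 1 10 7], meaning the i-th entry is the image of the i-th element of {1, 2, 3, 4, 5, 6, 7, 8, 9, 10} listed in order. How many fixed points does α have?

The fixed points (elements with α(x) = x) are {6}, so there is 1.

1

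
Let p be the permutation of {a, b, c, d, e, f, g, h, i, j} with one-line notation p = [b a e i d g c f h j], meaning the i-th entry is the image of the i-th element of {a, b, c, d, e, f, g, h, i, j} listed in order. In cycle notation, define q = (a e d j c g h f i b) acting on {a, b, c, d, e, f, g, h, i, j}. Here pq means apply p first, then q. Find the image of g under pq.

g

First apply p: p(g) = c, then q(c) = g. Thus (pq)(g) = g.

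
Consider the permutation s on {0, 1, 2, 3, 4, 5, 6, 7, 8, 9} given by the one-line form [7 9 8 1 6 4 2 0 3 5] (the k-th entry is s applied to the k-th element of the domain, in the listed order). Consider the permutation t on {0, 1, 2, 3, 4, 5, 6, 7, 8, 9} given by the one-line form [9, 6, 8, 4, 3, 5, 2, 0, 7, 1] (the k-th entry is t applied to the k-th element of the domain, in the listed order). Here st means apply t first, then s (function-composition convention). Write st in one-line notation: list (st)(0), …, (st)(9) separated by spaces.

5 2 3 6 1 4 8 7 0 9

(st)(x) = s(t(x)). Computing each image: s(t(0)) = s(9) = 5, s(t(1)) = s(6) = 2, s(t(2)) = s(8) = 3, s(t(3)) = s(4) = 6, s(t(4)) = s(3) = 1, s(t(5)) = s(5) = 4, s(t(6)) = s(2) = 8, s(t(7)) = s(0) = 7, s(t(8)) = s(7) = 0, s(t(9)) = s(1) = 9.
Hence st = [5 2 3 6 1 4 8 7 0 9].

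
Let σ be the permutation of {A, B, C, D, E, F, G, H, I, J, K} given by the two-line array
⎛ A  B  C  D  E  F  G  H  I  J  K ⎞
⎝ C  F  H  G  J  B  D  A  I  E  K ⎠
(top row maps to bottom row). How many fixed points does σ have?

The fixed points (elements with σ(x) = x) are {I, K}, so there are 2.

2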